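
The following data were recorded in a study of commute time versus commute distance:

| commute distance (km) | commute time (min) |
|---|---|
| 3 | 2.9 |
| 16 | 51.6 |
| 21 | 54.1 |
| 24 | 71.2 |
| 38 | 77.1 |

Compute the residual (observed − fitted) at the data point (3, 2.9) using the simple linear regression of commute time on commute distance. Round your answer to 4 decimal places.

n = 5, Σx = 102, Σy = 256.9, Σxy = 6609, Σx² = 2726
Sxx = Σx² − (Σx)²/n = 2726 − 2080.8 = 645.2
Sxy = Σxy − (Σx)(Σy)/n = 6609 − 5240.76 = 1368.24
b = Sxy/Sxx = 1368.24/645.2 = 2.120645
a = ȳ − b·x̄ = 51.38 − 2.120645·20.4 = 8.118847
ŷ(3) = 8.118847 + 2.120645·3 = 14.480781
residual = y − ŷ = 2.9 − 14.480781 = -11.580781

-11.5808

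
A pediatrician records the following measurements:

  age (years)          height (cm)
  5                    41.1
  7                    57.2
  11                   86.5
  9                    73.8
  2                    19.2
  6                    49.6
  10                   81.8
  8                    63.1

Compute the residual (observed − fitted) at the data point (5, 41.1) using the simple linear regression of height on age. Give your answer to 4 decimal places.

-0.6853

n = 8, Σx = 58, Σy = 472.3, Σxy = 3880.4, Σx² = 480
Sxx = Σx² − (Σx)²/n = 480 − 420.5 = 59.5
Sxy = Σxy − (Σx)(Σy)/n = 3880.4 − 3424.175 = 456.225
b = Sxy/Sxx = 456.225/59.5 = 7.667647
a = ȳ − b·x̄ = 59.0375 − 7.667647·7.25 = 3.447059
ŷ(5) = 3.447059 + 7.667647·5 = 41.785294
residual = y − ŷ = 41.1 − 41.785294 = -0.685294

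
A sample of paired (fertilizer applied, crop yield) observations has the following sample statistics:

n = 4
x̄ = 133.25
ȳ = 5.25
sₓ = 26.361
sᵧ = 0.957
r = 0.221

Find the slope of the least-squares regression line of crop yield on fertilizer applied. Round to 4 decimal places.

0.0080

b = r · sᵧ/sₓ = 0.221 · 0.957/26.361 = 0.008023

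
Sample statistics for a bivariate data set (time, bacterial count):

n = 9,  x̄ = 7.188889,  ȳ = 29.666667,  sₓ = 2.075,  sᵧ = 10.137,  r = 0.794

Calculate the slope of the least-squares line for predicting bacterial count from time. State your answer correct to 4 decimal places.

3.8789

b = r · sᵧ/sₓ = 0.794 · 10.137/2.075 = 3.878929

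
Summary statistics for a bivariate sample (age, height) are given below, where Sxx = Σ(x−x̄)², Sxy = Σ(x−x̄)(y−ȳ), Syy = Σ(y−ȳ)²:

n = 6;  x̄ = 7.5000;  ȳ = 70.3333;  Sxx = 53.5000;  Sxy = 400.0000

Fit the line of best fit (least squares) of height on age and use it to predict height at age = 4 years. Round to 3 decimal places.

44.165

b = Sxy/Sxx = 400/53.5 = 7.476636
a = ȳ − b·x̄ = 70.3333 − 7.476636·7.5 = 14.258534
ŷ(4) = a + b·4 = 14.258534 + 7.476636·4 = 44.165076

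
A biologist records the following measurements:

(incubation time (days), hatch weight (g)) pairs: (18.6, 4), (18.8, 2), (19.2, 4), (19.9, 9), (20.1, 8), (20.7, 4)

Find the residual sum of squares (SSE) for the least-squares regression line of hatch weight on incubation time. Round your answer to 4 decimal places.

n = 6, Σx = 117.3, Σy = 31, Σxy = 611.5, Σx² = 2296.55, Σy² = 197
Sxx = Σx² − (Σx)²/n = 2296.55 − 2293.215 = 3.335
Sxy = Σxy − (Σx)(Σy)/n = 611.5 − 606.05 = 5.45
Syy = Σy² − (Σy)²/n = 197 − 160.166667 = 36.833333
b = Sxy/Sxx = 5.45/3.335 = 1.634183
SSE = Syy − b·Sxy = 36.833333 − 1.634183·5.45 = 27.927036

27.9270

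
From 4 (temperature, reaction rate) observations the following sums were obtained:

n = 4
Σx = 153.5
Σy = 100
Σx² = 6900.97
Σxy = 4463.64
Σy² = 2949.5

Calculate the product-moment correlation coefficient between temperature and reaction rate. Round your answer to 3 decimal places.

Sxx = Σx² − (Σx)²/n = 6900.97 − 5890.5625 = 1010.4075
Sxy = Σxy − (Σx)(Σy)/n = 4463.64 − 3837.5 = 626.14
Syy = Σy² − (Σy)²/n = 2949.5 − 2500 = 449.5
r = Sxy/√(Sxx·Syy) = 626.14/√(454178.17125) = 626.14/673.927423 = 0.929091

0.929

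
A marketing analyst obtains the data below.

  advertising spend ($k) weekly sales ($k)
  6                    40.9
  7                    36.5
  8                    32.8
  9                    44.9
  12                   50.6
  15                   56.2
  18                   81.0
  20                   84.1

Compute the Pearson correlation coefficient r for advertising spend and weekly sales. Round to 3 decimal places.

n = 8, Σx = 95, Σy = 427, Σxy = 5757.6, Σx² = 1323, Σy² = 25449.52
Sxx = Σx² − (Σx)²/n = 1323 − 1128.125 = 194.875
Sxy = Σxy − (Σx)(Σy)/n = 5757.6 − 5070.625 = 686.975
Syy = Σy² − (Σy)²/n = 25449.52 − 22791.125 = 2658.395
r = Sxy/√(Sxx·Syy) = 686.975/√(518054.725625) = 686.975/719.760186 = 0.954450

0.954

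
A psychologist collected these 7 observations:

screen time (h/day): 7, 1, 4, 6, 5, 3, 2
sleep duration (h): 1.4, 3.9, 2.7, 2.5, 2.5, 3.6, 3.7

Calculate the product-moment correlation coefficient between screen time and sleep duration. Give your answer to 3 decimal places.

-0.955

n = 7, Σx = 28, Σy = 20.3, Σxy = 70.2, Σx² = 140, Σy² = 63.61
Sxx = Σx² − (Σx)²/n = 140 − 112 = 28
Sxy = Σxy − (Σx)(Σy)/n = 70.2 − 81.2 = -11
Syy = Σy² − (Σy)²/n = 63.61 − 58.87 = 4.74
r = Sxy/√(Sxx·Syy) = -11/√(132.72) = -11/11.520417 = -0.954827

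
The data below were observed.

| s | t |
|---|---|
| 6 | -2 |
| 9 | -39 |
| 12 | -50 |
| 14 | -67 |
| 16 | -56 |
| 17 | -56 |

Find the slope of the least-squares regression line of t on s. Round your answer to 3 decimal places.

-4.690

n = 6, Σx = 74, Σy = -270, Σxy = -3749, Σx² = 1002
Sxx = Σx² − (Σx)²/n = 1002 − 912.666667 = 89.333333
Sxy = Σxy − (Σx)(Σy)/n = -3749 − (-3330) = -419
b = Sxy/Sxx = -419/89.333333 = -4.690299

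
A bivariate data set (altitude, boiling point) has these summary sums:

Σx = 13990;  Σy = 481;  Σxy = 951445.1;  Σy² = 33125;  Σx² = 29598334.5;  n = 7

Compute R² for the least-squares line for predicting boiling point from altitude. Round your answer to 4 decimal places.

0.8094

Sxx = Σx² − (Σx)²/n = 29598334.5 − 27960014.285714 = 1638320.214286
Sxy = Σxy − (Σx)(Σy)/n = 951445.1 − 961312.857143 = -9867.757143
Syy = Σy² − (Σy)²/n = 33125 − 33051.571429 = 73.428571
R² = Sxy²/(Sxx·Syy) = (-9867.757143)²/(1638320.214286·73.428571) = 0.809418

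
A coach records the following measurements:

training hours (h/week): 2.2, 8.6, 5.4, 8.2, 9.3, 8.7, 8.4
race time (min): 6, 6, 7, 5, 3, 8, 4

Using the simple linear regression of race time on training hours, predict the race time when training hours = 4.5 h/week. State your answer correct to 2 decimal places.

6.16

n = 7, Σx = 50.8, Σy = 39, Σxy = 274.7, Σx² = 407.94
Sxx = Σx² − (Σx)²/n = 407.94 − 368.662857 = 39.277143
Sxy = Σxy − (Σx)(Σy)/n = 274.7 − 283.028571 = -8.328571
b = Sxy/Sxx = -8.328571/39.277143 = -0.212046
a = ȳ − b·x̄ = 5.571429 − (-0.212046)·7.257143 = 7.110279
ŷ(4.5) = a + b·4.5 = 7.110279 + (-0.212046)·4.5 = 6.156070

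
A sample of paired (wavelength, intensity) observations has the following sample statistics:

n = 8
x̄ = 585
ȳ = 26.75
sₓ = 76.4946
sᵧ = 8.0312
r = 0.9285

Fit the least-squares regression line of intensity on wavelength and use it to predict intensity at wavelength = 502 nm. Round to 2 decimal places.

18.66

b = r · sᵧ/sₓ = 0.9285 · 8.0312/76.4946 = 0.097484
a = ȳ − b·x̄ = 26.75 − 0.097484·585 = -30.277908
ŷ(502) = a + b·502 = -30.277908 + 0.097484·502 = 18.658861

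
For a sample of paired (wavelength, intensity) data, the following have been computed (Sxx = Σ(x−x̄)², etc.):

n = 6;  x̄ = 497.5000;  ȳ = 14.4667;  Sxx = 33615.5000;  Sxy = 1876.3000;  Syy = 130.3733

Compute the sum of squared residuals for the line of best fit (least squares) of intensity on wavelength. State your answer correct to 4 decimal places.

b = Sxy/Sxx = 1876.3/33615.5 = 0.055817
SSE = Syy − b·Sxy = 130.3733 − 0.055817·1876.3 = 25.644776

25.6448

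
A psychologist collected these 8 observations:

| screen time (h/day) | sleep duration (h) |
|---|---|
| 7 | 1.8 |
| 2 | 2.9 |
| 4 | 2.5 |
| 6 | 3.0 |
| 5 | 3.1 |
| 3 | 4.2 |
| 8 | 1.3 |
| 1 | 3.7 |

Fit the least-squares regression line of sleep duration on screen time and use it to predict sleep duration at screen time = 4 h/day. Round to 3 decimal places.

2.963

n = 8, Σx = 36, Σy = 22.5, Σxy = 88.6, Σx² = 204
Sxx = Σx² − (Σx)²/n = 204 − 162 = 42
Sxy = Σxy − (Σx)(Σy)/n = 88.6 − 101.25 = -12.65
b = Sxy/Sxx = -12.65/42 = -0.301190
a = ȳ − b·x̄ = 2.8125 − (-0.301190)·4.5 = 4.167857
ŷ(4) = a + b·4 = 4.167857 + (-0.301190)·4 = 2.963095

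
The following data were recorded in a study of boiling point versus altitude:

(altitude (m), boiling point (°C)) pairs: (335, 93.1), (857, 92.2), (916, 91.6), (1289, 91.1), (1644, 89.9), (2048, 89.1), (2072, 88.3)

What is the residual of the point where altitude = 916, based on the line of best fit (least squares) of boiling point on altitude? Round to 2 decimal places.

n = 7, Σx = 9161, Σy = 635.3, Σxy = 824767.4, Σx² = 14537475
Sxx = Σx² − (Σx)²/n = 14537475 − 11989131.571429 = 2548343.428571
Sxy = Σxy − (Σx)(Σy)/n = 824767.4 − 831426.185714 = -6658.785714
b = Sxy/Sxx = -6658.785714/2548343.428571 = -0.002613
a = ȳ − b·x̄ = 90.757143 − (-0.002613)·1308.714286 = 94.176795
ŷ(916) = 94.176795 + (-0.002613)·916 = 91.783300
residual = y − ŷ = 91.6 − 91.783300 = -0.183300

-0.18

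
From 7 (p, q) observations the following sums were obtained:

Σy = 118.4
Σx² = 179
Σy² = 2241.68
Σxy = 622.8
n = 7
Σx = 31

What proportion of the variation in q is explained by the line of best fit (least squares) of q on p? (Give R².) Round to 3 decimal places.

Sxx = Σx² − (Σx)²/n = 179 − 137.285714 = 41.714286
Sxy = Σxy − (Σx)(Σy)/n = 622.8 − 524.342857 = 98.457143
Syy = Σy² − (Σy)²/n = 2241.68 − 2002.651429 = 239.028571
R² = Sxy²/(Sxx·Syy) = (98.457143)²/(41.714286·239.028571) = 0.972209

0.972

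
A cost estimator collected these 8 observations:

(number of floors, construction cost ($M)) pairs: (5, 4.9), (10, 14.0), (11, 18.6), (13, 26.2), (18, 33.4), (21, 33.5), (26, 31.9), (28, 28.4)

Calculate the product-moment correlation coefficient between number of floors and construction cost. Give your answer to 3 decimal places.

n = 8, Σx = 132, Σy = 190.9, Σxy = 3639, Σx² = 2640, Σy² = 5314.39
Sxx = Σx² − (Σx)²/n = 2640 − 2178 = 462
Sxy = Σxy − (Σx)(Σy)/n = 3639 − 3149.85 = 489.15
Syy = Σy² − (Σy)²/n = 5314.39 − 4555.35125 = 759.03875
r = Sxy/√(Sxx·Syy) = 489.15/√(350675.9025) = 489.15/592.178945 = 0.826017

0.826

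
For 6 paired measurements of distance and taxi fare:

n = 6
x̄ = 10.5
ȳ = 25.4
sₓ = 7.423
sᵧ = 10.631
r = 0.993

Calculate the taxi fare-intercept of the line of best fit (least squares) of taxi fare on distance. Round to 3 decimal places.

b = r · sᵧ/sₓ = 0.993 · 10.631/7.423 = 1.422145
a = ȳ − b·x̄ = 25.4 − 1.422145·10.5 = 10.467477

10.467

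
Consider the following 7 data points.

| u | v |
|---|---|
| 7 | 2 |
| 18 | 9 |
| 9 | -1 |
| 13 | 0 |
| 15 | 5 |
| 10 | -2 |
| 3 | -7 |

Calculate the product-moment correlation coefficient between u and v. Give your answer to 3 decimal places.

n = 7, Σx = 75, Σy = 6, Σxy = 201, Σx² = 957, Σy² = 164
Sxx = Σx² − (Σx)²/n = 957 − 803.571429 = 153.428571
Sxy = Σxy − (Σx)(Σy)/n = 201 − 64.285714 = 136.714286
Syy = Σy² − (Σy)²/n = 164 − 5.142857 = 158.857143
r = Sxy/√(Sxx·Syy) = 136.714286/√(24373.224490) = 136.714286/156.119264 = 0.875704

0.876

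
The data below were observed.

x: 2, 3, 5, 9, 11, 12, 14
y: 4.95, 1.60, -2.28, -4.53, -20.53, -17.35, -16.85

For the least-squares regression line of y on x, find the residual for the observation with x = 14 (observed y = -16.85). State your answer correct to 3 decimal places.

n = 7, Σx = 56, Σy = -54.99, Σxy = -707.4, Σx² = 580
Sxx = Σx² − (Σx)²/n = 580 − 448 = 132
Sxy = Σxy − (Σx)(Σy)/n = -707.4 − (-439.92) = -267.48
b = Sxy/Sxx = -267.48/132 = -2.026364
a = ȳ − b·x̄ = -7.855714 − (-2.026364)·8 = 8.355195
ŷ(14) = 8.355195 + (-2.026364)·14 = -20.013896
residual = y − ŷ = -16.85 − (-20.013896) = 3.163896

3.164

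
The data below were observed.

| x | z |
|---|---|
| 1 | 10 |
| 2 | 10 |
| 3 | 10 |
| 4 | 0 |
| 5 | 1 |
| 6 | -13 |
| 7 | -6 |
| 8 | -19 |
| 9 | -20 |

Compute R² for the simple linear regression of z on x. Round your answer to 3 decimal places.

n = 9, Σx = 45, Σy = -27, Σxy = -387, Σx² = 285, Σy² = 1267
Sxx = Σx² − (Σx)²/n = 285 − 225 = 60
Sxy = Σxy − (Σx)(Σy)/n = -387 − (-135) = -252
Syy = Σy² − (Σy)²/n = 1267 − 81 = 1186
R² = Sxy²/(Sxx·Syy) = (-252)²/(60·1186) = 0.892411

0.892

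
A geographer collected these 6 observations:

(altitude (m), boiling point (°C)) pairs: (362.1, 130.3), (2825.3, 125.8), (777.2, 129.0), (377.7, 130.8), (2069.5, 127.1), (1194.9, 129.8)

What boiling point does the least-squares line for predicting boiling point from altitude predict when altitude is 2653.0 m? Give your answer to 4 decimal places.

126.1727

n = 6, Σx = 7606.7, Σy = 772.8, Σxy = 970397.8, Σx² = 14570749.89
Sxx = Σx² − (Σx)²/n = 14570749.89 − 9643647.481667 = 4927102.408333
Sxy = Σxy − (Σx)(Σy)/n = 970397.8 − 979742.96 = -9345.16
b = Sxy/Sxx = -9345.16/4927102.408333 = -0.001897
a = ȳ − b·x̄ = 128.8 − (-0.001897)·1267.783333 = 131.204585
ŷ(2653.0) = a + b·2653.0 = 131.204585 + (-0.001897)·2653 = 126.172681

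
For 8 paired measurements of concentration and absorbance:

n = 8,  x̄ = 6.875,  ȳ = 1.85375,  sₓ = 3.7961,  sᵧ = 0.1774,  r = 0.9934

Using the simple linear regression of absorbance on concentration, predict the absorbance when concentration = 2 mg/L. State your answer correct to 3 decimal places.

b = r · sᵧ/sₓ = 0.9934 · 0.1774/3.7961 = 0.046424
a = ȳ − b·x̄ = 1.85375 − 0.046424·6.875 = 1.534587
ŷ(2) = a + b·2 = 1.534587 + 0.046424·2 = 1.627434

1.627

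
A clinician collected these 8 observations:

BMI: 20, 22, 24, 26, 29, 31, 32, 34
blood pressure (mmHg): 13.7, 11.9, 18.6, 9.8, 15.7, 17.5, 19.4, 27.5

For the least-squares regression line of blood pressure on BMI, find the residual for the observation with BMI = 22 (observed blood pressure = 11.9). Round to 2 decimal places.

n = 8, Σx = 218, Σy = 134.1, Σxy = 3790.6, Σx² = 6118
Sxx = Σx² − (Σx)²/n = 6118 − 5940.5 = 177.5
Sxy = Σxy − (Σx)(Σy)/n = 3790.6 − 3654.225 = 136.375
b = Sxy/Sxx = 136.375/177.5 = 0.768310
a = ȳ − b·x̄ = 16.7625 − 0.768310·27.25 = -4.173944
ŷ(22) = -4.173944 + 0.768310·22 = 12.728873
residual = y − ŷ = 11.9 − 12.728873 = -0.828873

-0.83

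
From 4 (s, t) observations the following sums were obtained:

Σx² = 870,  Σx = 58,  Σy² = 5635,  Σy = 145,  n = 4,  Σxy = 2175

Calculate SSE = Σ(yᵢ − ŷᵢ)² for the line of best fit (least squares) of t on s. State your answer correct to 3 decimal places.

197.500

Sxx = Σx² − (Σx)²/n = 870 − 841 = 29
Sxy = Σxy − (Σx)(Σy)/n = 2175 − 2102.5 = 72.5
Syy = Σy² − (Σy)²/n = 5635 − 5256.25 = 378.75
b = Sxy/Sxx = 72.5/29 = 2.5
SSE = Syy − b·Sxy = 378.75 − 2.5·72.5 = 197.5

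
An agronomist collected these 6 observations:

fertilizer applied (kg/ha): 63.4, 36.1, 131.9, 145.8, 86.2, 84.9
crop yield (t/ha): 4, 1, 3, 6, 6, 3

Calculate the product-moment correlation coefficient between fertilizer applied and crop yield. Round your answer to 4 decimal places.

n = 6, Σx = 548.3, Σy = 23, Σxy = 2332.1, Σx² = 58616.47, Σy² = 107
Sxx = Σx² − (Σx)²/n = 58616.47 − 50105.481667 = 8510.988333
Sxy = Σxy − (Σx)(Σy)/n = 2332.1 − 2101.816667 = 230.283333
Syy = Σy² − (Σy)²/n = 107 − 88.166667 = 18.833333
r = Sxy/√(Sxx·Syy) = 230.283333/√(160290.280278) = 230.283333/400.362686 = 0.575187

0.5752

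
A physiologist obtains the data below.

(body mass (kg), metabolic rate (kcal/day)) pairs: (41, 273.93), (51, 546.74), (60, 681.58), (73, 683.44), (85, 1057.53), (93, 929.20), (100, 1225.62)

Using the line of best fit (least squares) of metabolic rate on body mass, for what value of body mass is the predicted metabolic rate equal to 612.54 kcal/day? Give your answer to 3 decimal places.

60.447

n = 7, Σx = 503, Σy = 5398.04, Σxy = 428768.44, Σx² = 39085
Sxx = Σx² − (Σx)²/n = 39085 − 36144.142857 = 2940.857143
Sxy = Σxy − (Σx)(Σy)/n = 428768.44 − 387887.731429 = 40880.708571
b = Sxy/Sxx = 40880.708571/2940.857143 = 13.900950
a = ȳ − b·x̄ = 771.148571 − 13.900950·71.857143 = -227.733990
Set a + b·x = 612.54: x = (612.54 − (-227.733990)) / 13.900950 = 60.447234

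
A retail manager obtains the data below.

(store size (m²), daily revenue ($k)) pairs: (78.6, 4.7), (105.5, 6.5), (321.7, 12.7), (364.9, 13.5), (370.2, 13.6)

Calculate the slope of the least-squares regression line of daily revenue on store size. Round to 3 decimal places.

n = 5, Σx = 1240.9, Σy = 51, Σxy = 15101.63, Σx² = 390999.15
Sxx = Σx² − (Σx)²/n = 390999.15 − 307966.562 = 83032.588
Sxy = Σxy − (Σx)(Σy)/n = 15101.63 − 12657.18 = 2444.45
b = Sxy/Sxx = 2444.45/83032.588 = 0.029440

0.029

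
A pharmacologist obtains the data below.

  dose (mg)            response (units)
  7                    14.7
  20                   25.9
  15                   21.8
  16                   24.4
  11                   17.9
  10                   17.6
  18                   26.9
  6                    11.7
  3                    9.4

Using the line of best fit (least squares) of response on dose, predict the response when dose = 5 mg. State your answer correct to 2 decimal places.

n = 9, Σx = 106, Σy = 170.3, Σxy = 2293.8, Σx² = 1520
Sxx = Σx² − (Σx)²/n = 1520 − 1248.444444 = 271.555556
Sxy = Σxy − (Σx)(Σy)/n = 2293.8 − 2005.755556 = 288.044444
b = Sxy/Sxx = 288.044444/271.555556 = 1.060720
a = ȳ − b·x̄ = 18.922222 − 1.060720·11.777778 = 6.429296
ŷ(5) = a + b·5 = 6.429296 + 1.060720·5 = 11.732897

11.73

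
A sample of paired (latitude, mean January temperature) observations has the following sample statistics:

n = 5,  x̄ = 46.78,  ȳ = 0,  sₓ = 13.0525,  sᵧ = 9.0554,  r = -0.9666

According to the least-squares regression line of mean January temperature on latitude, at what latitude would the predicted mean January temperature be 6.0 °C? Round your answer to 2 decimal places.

37.83

b = r · sᵧ/sₓ = -0.9666 · 9.0554/13.0525 = -0.670596
a = ȳ − b·x̄ = 0 − (-0.670596)·46.78 = 31.370464
Set a + b·x = 6.0: x = (6.0 − 31.370464) / (-0.670596) = 37.832730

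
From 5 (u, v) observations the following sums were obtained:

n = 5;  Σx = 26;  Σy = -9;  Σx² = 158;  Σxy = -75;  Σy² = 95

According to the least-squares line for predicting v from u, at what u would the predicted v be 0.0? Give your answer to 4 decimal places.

Sxx = Σx² − (Σx)²/n = 158 − 135.2 = 22.8
Sxy = Σxy − (Σx)(Σy)/n = -75 − (-46.8) = -28.2
b = Sxy/Sxx = -28.2/22.8 = -1.236842
a = ȳ − b·x̄ = -1.8 − (-1.236842)·5.2 = 4.631579
Set a + b·x = 0.0: x = (0.0 − 4.631579) / (-1.236842) = 3.744681

3.7447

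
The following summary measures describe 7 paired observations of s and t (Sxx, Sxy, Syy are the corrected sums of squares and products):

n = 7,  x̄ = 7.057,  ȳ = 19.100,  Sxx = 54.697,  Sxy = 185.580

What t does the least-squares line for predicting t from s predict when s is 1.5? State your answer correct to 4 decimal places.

b = Sxy/Sxx = 185.58/54.697 = 3.392873
a = ȳ − b·x̄ = 19.1 − 3.392873·7.057 = -4.843508
ŷ(1.5) = a + b·1.5 = -4.843508 + 3.392873·1.5 = 0.245802

0.2458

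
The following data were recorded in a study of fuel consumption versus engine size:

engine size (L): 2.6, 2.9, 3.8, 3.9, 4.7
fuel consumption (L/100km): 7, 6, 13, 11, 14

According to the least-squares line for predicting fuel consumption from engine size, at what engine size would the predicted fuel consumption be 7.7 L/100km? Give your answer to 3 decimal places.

2.944

n = 5, Σx = 17.9, Σy = 51, Σxy = 193.7, Σx² = 66.91
Sxx = Σx² − (Σx)²/n = 66.91 − 64.082 = 2.828
Sxy = Σxy − (Σx)(Σy)/n = 193.7 − 182.58 = 11.12
b = Sxy/Sxx = 11.12/2.828 = 3.932107
a = ȳ − b·x̄ = 10.2 − 3.932107·3.58 = -3.876945
Set a + b·x = 7.7: x = (7.7 − (-3.876945)) / 3.932107 = 2.944209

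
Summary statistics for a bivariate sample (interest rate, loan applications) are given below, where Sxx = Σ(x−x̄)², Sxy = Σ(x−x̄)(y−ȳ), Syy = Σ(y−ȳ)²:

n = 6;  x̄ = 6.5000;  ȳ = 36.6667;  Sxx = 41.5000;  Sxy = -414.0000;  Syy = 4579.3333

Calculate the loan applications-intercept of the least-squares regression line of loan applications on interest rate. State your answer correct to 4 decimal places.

b = Sxy/Sxx = -414/41.5 = -9.975904
a = ȳ − b·x̄ = 36.6667 − (-9.975904)·6.5 = 101.510073

101.5101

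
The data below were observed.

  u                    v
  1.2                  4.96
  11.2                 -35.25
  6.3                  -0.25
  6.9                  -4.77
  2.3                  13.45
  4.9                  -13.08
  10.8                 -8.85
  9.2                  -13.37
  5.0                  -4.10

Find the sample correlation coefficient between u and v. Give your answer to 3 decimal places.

-0.786

n = 9, Σx = 57.8, Σy = -61.26, Σxy = -695.577, Σx² = 469.76, Σy² = 1915.8578
Sxx = Σx² − (Σx)²/n = 469.76 − 371.204444 = 98.555556
Sxy = Σxy − (Σx)(Σy)/n = -695.577 − (-393.425333) = -302.151667
Syy = Σy² − (Σy)²/n = 1915.8578 − 416.9764 = 1498.8814
r = Sxy/√(Sxx·Syy) = -302.151667/√(147723.089089) = -302.151667/384.347615 = -0.786142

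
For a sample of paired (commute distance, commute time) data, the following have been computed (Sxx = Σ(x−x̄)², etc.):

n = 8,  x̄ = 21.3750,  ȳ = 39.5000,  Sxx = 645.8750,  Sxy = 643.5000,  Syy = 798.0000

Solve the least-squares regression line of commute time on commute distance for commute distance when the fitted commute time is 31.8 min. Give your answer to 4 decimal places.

b = Sxy/Sxx = 643.5/645.875 = 0.996323
a = ȳ − b·x̄ = 39.5 − 0.996323·21.375 = 18.203600
Set a + b·x = 31.8: x = (31.8 − 18.203600) / 0.996323 = 13.646581

13.6466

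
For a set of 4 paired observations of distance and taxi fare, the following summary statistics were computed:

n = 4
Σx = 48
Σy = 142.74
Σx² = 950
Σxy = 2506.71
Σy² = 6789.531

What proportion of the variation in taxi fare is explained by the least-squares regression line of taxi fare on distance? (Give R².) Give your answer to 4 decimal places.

0.9936

Sxx = Σx² − (Σx)²/n = 950 − 576 = 374
Sxy = Σxy − (Σx)(Σy)/n = 2506.71 − 1712.88 = 793.83
Syy = Σy² − (Σy)²/n = 6789.531 − 5093.6769 = 1695.8541
R² = Sxy²/(Sxx·Syy) = (793.83)²/(374·1695.8541) = 0.993562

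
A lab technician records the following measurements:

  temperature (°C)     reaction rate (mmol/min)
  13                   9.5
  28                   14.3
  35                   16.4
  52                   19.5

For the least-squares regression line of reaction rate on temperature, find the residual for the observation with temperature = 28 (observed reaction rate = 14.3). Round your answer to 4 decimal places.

n = 4, Σx = 128, Σy = 59.7, Σxy = 2111.9, Σx² = 4882
Sxx = Σx² − (Σx)²/n = 4882 − 4096 = 786
Sxy = Σxy − (Σx)(Σy)/n = 2111.9 − 1910.4 = 201.5
b = Sxy/Sxx = 201.5/786 = 0.256361
a = ȳ − b·x̄ = 14.925 − 0.256361·32 = 6.721438
ŷ(28) = 6.721438 + 0.256361·28 = 13.899555
residual = y − ŷ = 14.3 − 13.899555 = 0.400445

0.4004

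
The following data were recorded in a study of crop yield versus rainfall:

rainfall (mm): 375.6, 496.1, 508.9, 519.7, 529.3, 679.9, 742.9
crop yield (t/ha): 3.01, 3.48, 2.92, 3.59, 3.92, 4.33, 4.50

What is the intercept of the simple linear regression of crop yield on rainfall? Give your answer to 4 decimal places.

n = 7, Σx = 3852.4, Σy = 25.75, Σxy = 14570.568, Σx² = 2210580.78
Sxx = Σx² − (Σx)²/n = 2210580.78 − 2120140.822857 = 90439.957143
Sxy = Σxy − (Σx)(Σy)/n = 14570.568 − 14171.328571 = 399.239429
b = Sxy/Sxx = 399.239429/90439.957143 = 0.004414
a = ȳ − b·x̄ = 3.678571 − 0.004414·550.342857 = 1.249130

1.2491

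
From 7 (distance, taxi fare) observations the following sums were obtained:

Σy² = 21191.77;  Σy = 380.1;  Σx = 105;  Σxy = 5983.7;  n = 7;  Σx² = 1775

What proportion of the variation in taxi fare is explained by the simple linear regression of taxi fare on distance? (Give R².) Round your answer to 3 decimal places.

0.721

Sxx = Σx² − (Σx)²/n = 1775 − 1575 = 200
Sxy = Σxy − (Σx)(Σy)/n = 5983.7 − 5701.5 = 282.2
Syy = Σy² − (Σy)²/n = 21191.77 − 20639.43 = 552.34
R² = Sxy²/(Sxx·Syy) = (282.2)²/(200·552.34) = 0.720904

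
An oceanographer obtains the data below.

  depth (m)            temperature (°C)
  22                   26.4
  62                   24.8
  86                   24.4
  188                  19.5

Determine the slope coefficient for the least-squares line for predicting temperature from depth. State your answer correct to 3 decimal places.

-0.042

n = 4, Σx = 358, Σy = 95.1, Σxy = 7882.8, Σx² = 47068
Sxx = Σx² − (Σx)²/n = 47068 − 32041 = 15027
Sxy = Σxy − (Σx)(Σy)/n = 7882.8 − 8511.45 = -628.65
b = Sxy/Sxx = -628.65/15027 = -0.041835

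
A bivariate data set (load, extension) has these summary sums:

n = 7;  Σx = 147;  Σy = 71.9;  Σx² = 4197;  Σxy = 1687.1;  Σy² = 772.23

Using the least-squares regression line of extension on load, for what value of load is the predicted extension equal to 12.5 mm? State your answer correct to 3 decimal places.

Sxx = Σx² − (Σx)²/n = 4197 − 3087 = 1110
Sxy = Σxy − (Σx)(Σy)/n = 1687.1 − 1509.9 = 177.2
b = Sxy/Sxx = 177.2/1110 = 0.159640
a = ȳ − b·x̄ = 10.271429 − 0.159640·21 = 6.918996
Set a + b·x = 12.5: x = (12.5 − 6.918996) / 0.159640 = 34.960013

34.960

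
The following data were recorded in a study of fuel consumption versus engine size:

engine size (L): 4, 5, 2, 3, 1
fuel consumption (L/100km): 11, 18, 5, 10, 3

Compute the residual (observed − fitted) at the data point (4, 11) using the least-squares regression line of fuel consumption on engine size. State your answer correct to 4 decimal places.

-2.0000

n = 5, Σx = 15, Σy = 47, Σxy = 177, Σx² = 55
Sxx = Σx² − (Σx)²/n = 55 − 45 = 10
Sxy = Σxy − (Σx)(Σy)/n = 177 − 141 = 36
b = Sxy/Sxx = 36/10 = 3.6
a = ȳ − b·x̄ = 9.4 − 3.6·3 = -1.4
ŷ(4) = -1.4 + 3.6·4 = 13
residual = y − ŷ = 11 − 13 = -2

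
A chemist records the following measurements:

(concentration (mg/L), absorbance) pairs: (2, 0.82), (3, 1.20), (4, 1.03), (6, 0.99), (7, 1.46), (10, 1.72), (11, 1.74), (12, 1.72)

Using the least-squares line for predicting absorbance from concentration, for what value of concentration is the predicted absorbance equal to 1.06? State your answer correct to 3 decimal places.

n = 8, Σx = 55, Σy = 10.68, Σxy = 82.5, Σx² = 479
Sxx = Σx² − (Σx)²/n = 479 − 378.125 = 100.875
Sxy = Σxy − (Σx)(Σy)/n = 82.5 − 73.425 = 9.075
b = Sxy/Sxx = 9.075/100.875 = 0.089963
a = ȳ − b·x̄ = 1.335 − 0.089963·6.875 = 0.716506
Set a + b·x = 1.06: x = (1.06 − 0.716506) / 0.089963 = 3.818182

3.818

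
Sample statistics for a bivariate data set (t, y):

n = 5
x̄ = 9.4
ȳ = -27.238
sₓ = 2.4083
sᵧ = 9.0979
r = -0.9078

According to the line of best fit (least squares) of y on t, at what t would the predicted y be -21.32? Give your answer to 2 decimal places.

7.67

b = r · sᵧ/sₓ = -0.9078 · 9.0979/2.4083 = -3.429421
a = ȳ − b·x̄ = -27.238 − (-3.429421)·9.4 = 4.998554
Set a + b·x = -21.32: x = (-21.32 − 4.998554) / (-3.429421) = 7.674344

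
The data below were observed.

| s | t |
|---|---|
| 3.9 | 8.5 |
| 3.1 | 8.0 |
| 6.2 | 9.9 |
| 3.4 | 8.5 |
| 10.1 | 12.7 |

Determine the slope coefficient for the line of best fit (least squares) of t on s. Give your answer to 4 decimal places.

n = 5, Σx = 26.7, Σy = 47.6, Σxy = 276.5, Σx² = 176.83
Sxx = Σx² − (Σx)²/n = 176.83 − 142.578 = 34.252
Sxy = Σxy − (Σx)(Σy)/n = 276.5 − 254.184 = 22.316
b = Sxy/Sxx = 22.316/34.252 = 0.651524

0.6515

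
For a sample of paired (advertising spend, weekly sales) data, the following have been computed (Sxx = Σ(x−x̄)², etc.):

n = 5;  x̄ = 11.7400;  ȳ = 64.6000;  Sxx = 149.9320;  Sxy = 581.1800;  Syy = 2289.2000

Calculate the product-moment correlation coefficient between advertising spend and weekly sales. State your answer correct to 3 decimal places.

r = Sxy/√(Sxx·Syy) = 581.18/√(343224.3344) = 581.18/585.853509 = 0.992023

0.992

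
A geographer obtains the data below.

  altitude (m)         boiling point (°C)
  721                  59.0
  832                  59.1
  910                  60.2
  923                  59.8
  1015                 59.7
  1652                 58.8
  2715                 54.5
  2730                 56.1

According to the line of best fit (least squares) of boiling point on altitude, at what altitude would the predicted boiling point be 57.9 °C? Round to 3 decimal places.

1663.445

n = 8, Σx = 11498, Σy = 467.2, Σxy = 660541.2, Σx² = 21475548
Sxx = Σx² − (Σx)²/n = 21475548 − 16525500.5 = 4950047.5
Sxy = Σxy − (Σx)(Σy)/n = 660541.2 − 671483.2 = -10942
b = Sxy/Sxx = -10942/4950047.5 = -0.002210
a = ȳ − b·x̄ = 58.4 − (-0.002210)·1437.25 = 61.577018
Set a + b·x = 57.9: x = (57.9 − 61.577018) / (-0.002210) = 1663.444823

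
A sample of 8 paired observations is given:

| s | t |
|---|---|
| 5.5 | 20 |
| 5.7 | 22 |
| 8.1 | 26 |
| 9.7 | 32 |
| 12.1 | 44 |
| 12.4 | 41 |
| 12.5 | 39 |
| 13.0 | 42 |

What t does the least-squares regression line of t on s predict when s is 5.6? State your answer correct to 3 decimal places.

20.378

n = 8, Σx = 79, Σy = 266, Σxy = 2830.7, Σx² = 847.86
Sxx = Σx² − (Σx)²/n = 847.86 − 780.125 = 67.735
Sxy = Σxy − (Σx)(Σy)/n = 2830.7 − 2626.75 = 203.95
b = Sxy/Sxx = 203.95/67.735 = 3.010999
a = ȳ − b·x̄ = 33.25 − 3.010999·9.875 = 3.516387
ŷ(5.6) = a + b·5.6 = 3.516387 + 3.010999·5.6 = 20.377980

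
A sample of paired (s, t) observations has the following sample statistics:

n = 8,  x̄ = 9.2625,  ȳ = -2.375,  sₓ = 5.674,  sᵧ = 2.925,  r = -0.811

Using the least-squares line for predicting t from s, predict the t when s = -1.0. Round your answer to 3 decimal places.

1.916

b = r · sᵧ/sₓ = -0.811 · 2.925/5.674 = -0.418078
a = ȳ − b·x̄ = -2.375 − (-0.418078)·9.2625 = 1.497448
ŷ(-1.0) = a + b·-1.0 = 1.497448 + (-0.418078)·(-1) = 1.915526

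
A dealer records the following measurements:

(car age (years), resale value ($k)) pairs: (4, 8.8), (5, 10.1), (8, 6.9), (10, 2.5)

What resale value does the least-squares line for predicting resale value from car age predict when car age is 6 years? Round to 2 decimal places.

n = 4, Σx = 27, Σy = 28.3, Σxy = 165.9, Σx² = 205
Sxx = Σx² − (Σx)²/n = 205 − 182.25 = 22.75
Sxy = Σxy − (Σx)(Σy)/n = 165.9 − 191.025 = -25.125
b = Sxy/Sxx = -25.125/22.75 = -1.104396
a = ȳ − b·x̄ = 7.075 − (-1.104396)·6.75 = 14.529670
ŷ(6) = a + b·6 = 14.529670 + (-1.104396)·6 = 7.903297

7.90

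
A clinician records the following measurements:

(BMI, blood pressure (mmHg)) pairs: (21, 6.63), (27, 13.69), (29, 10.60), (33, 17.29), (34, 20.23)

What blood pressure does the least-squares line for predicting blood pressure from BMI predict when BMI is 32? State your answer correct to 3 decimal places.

n = 5, Σx = 144, Σy = 68.44, Σxy = 2074.65, Σx² = 4256
Sxx = Σx² − (Σx)²/n = 4256 − 4147.2 = 108.8
Sxy = Σxy − (Σx)(Σy)/n = 2074.65 − 1971.072 = 103.578
b = Sxy/Sxx = 103.578/108.8 = 0.952004
a = ȳ − b·x̄ = 13.688 − 0.952004·28.8 = -13.729706
ŷ(32) = a + b·32 = -13.729706 + 0.952004·32 = 16.734412

16.734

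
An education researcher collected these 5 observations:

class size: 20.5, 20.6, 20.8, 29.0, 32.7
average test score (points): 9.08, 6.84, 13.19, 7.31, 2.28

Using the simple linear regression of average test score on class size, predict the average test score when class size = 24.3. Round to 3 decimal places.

7.958

n = 5, Σx = 123.6, Σy = 38.7, Σxy = 887.942, Σx² = 3187.54
Sxx = Σx² − (Σx)²/n = 3187.54 − 3055.392 = 132.148
Sxy = Σxy − (Σx)(Σy)/n = 887.942 − 956.664 = -68.722
b = Sxy/Sxx = -68.722/132.148 = -0.520038
a = ȳ − b·x̄ = 7.74 − (-0.520038)·24.72 = 20.595343
ŷ(24.3) = a + b·24.3 = 20.595343 + (-0.520038)·24.3 = 7.958416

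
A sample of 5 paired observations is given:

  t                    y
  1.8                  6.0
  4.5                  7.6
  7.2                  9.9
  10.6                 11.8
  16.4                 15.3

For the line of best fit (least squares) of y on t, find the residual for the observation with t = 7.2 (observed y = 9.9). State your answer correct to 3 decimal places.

n = 5, Σx = 40.5, Σy = 50.6, Σxy = 492.28, Σx² = 456.65
Sxx = Σx² − (Σx)²/n = 456.65 − 328.05 = 128.6
Sxy = Σxy − (Σx)(Σy)/n = 492.28 − 409.86 = 82.42
b = Sxy/Sxx = 82.42/128.6 = 0.640902
a = ȳ − b·x̄ = 10.12 − 0.640902·8.1 = 4.928694
ŷ(7.2) = 4.928694 + 0.640902·7.2 = 9.543188
residual = y − ŷ = 9.9 − 9.543188 = 0.356812

0.357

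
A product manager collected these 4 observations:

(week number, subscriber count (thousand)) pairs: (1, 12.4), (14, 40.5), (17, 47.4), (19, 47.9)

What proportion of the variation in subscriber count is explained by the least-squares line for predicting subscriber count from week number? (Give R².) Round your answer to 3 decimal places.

0.991

n = 4, Σx = 51, Σy = 148.2, Σxy = 2295.3, Σx² = 847, Σy² = 6335.18
Sxx = Σx² − (Σx)²/n = 847 − 650.25 = 196.75
Sxy = Σxy − (Σx)(Σy)/n = 2295.3 − 1889.55 = 405.75
Syy = Σy² − (Σy)²/n = 6335.18 − 5490.81 = 844.37
R² = Sxy²/(Sxx·Syy) = (405.75)²/(196.75·844.37) = 0.990991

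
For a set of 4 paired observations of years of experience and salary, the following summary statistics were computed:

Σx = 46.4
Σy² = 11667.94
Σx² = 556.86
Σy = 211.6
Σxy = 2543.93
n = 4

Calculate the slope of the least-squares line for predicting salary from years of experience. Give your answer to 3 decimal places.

Sxx = Σx² − (Σx)²/n = 556.86 − 538.24 = 18.62
Sxy = Σxy − (Σx)(Σy)/n = 2543.93 − 2454.56 = 89.37
b = Sxy/Sxx = 89.37/18.62 = 4.799678

4.800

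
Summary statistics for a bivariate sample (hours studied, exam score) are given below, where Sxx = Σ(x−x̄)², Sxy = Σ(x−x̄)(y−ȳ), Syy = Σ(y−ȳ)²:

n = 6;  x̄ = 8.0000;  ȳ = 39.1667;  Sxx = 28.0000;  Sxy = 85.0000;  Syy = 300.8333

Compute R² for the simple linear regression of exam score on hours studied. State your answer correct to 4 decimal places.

0.8577

R² = Sxy²/(Sxx·Syy) = (85)²/(28·300.8333) = 0.857737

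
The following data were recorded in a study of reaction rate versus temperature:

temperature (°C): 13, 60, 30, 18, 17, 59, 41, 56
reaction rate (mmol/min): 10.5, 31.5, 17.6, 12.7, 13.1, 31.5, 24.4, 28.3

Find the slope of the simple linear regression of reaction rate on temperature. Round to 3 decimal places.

0.438

n = 8, Σx = 294, Σy = 169.6, Σxy = 7449.5, Σx² = 13580
Sxx = Σx² − (Σx)²/n = 13580 − 10804.5 = 2775.5
Sxy = Σxy − (Σx)(Σy)/n = 7449.5 − 6232.8 = 1216.7
b = Sxy/Sxx = 1216.7/2775.5 = 0.438371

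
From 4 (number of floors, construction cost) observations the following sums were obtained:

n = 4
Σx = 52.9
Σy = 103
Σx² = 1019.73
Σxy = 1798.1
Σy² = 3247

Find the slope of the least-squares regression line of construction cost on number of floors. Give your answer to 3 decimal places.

1.362

Sxx = Σx² − (Σx)²/n = 1019.73 − 699.6025 = 320.1275
Sxy = Σxy − (Σx)(Σy)/n = 1798.1 − 1362.175 = 435.925
b = Sxy/Sxx = 435.925/320.1275 = 1.361723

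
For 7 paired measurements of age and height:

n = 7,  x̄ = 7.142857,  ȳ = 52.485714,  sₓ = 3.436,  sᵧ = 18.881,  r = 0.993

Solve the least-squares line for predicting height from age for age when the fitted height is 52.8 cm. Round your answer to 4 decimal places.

7.2005

b = r · sᵧ/sₓ = 0.993 · 18.881/3.436 = 5.456587
a = ȳ − b·x̄ = 52.485714 − 5.456587·7.142857 = 13.510093
Set a + b·x = 52.8: x = (52.8 − 13.510093) / 5.456587 = 7.200455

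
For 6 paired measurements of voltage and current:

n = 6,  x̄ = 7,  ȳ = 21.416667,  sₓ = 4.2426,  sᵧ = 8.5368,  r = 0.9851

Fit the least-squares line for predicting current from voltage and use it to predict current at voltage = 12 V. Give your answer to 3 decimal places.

b = r · sᵧ/sₓ = 0.9851 · 8.5368/4.2426 = 1.982181
a = ȳ − b·x̄ = 21.416667 − 1.982181·7 = 7.541399
ŷ(12) = a + b·12 = 7.541399 + 1.982181·12 = 31.327573

31.328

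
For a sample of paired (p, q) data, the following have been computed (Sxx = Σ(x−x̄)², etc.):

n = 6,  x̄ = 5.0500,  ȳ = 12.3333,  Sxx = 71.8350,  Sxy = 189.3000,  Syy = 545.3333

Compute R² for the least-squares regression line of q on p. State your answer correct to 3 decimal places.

R² = Sxy²/(Sxx·Syy) = (189.3)²/(71.835·545.3333) = 0.914751

0.915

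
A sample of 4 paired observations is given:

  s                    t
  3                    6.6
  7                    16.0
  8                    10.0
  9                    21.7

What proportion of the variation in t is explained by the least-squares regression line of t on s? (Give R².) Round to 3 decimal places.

n = 4, Σx = 27, Σy = 54.3, Σxy = 407.1, Σx² = 203, Σy² = 870.45
Sxx = Σx² − (Σx)²/n = 203 − 182.25 = 20.75
Sxy = Σxy − (Σx)(Σy)/n = 407.1 − 366.525 = 40.575
Syy = Σy² − (Σy)²/n = 870.45 − 737.1225 = 133.3275
R² = Sxy²/(Sxx·Syy) = (40.575)²/(20.75·133.3275) = 0.595085

0.595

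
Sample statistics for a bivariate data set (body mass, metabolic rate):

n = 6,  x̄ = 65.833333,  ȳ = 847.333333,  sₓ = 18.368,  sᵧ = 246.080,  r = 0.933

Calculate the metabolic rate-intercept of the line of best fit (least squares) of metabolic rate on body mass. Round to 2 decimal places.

24.44

b = r · sᵧ/sₓ = 0.933 · 246.08/18.368 = 12.499599
a = ȳ − b·x̄ = 847.333333 − 12.499599·65.833333 = 24.443050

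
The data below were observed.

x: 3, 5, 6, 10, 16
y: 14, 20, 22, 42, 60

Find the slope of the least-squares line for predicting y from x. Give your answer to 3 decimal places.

3.679

n = 5, Σx = 40, Σy = 158, Σxy = 1654, Σx² = 426
Sxx = Σx² − (Σx)²/n = 426 − 320 = 106
Sxy = Σxy − (Σx)(Σy)/n = 1654 − 1264 = 390
b = Sxy/Sxx = 390/106 = 3.679245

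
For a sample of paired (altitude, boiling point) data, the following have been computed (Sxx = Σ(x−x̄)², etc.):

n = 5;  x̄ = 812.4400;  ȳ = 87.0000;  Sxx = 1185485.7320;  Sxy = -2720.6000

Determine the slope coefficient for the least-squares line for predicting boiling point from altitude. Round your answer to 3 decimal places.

-0.002

b = Sxy/Sxx = -2720.6/1185485.732 = -0.002295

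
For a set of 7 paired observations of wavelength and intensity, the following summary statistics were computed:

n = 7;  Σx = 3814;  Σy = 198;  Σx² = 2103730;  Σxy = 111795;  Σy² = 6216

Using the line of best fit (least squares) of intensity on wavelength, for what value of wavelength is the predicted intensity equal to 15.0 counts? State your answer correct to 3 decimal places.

Sxx = Σx² − (Σx)²/n = 2103730 − 2078085.142857 = 25644.857143
Sxy = Σxy − (Σx)(Σy)/n = 111795 − 107881.714286 = 3913.285714
b = Sxy/Sxx = 3913.285714/25644.857143 = 0.152595
a = ȳ − b·x̄ = 28.285714 − 0.152595·544.857143 = -54.856947
Set a + b·x = 15.0: x = (15.0 − (-54.856947)) / 0.152595 = 457.792137

457.792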